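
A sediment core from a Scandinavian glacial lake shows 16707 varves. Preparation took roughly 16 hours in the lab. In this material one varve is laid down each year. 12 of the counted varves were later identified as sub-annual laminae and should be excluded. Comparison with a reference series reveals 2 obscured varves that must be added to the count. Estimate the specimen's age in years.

16697 yr

Adjusted count: 16707 − 12 + 2 = 16697 varves.
One varve per year makes the duration 16697 years.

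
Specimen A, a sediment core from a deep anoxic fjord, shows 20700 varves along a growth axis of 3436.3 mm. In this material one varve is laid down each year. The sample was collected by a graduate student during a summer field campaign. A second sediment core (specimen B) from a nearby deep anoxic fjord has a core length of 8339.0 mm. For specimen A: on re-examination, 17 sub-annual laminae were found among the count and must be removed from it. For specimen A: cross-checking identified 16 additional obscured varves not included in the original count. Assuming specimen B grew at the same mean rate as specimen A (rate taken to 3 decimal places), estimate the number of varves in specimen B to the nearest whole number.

50235 varves

Specimen A: correcting the raw count gives 20700 − 17 + 16 = 20699 true varves.
A: Extension rate ≈ 3436.3 / 20699 = 0.166 mm/yr.
B spans 8339.0 / 0.166 = 50234.94 years ≈ 50235 varves.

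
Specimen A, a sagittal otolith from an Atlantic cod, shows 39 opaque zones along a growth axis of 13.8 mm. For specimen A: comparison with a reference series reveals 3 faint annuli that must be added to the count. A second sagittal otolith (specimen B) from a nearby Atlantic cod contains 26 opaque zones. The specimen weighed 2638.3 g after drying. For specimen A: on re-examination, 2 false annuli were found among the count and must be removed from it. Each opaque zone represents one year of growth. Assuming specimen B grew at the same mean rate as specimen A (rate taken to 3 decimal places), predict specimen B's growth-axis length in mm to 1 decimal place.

9.0 mm

Specimen A: correcting the raw count gives 39 − 2 + 3 = 40 true opaque zones.
A: 13.8 mm over 40 years gives 13.8 / 40 ≈ 0.345 mm/yr.
B's length ≈ 0.345 × 26 = 9.0 mm.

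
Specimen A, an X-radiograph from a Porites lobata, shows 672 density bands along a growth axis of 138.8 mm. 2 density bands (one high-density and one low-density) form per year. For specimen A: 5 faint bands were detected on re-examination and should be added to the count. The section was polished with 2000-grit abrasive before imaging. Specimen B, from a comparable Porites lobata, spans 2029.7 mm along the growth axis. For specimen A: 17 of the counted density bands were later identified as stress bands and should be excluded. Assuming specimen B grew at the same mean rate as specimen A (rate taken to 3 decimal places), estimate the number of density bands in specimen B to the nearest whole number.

Specimen A: correcting the raw count gives 672 − 17 + 5 = 660 true density bands.
Specimen A: 660 density bands at 2 per year is 660 / 2 = 330 years.
A: Mean rate = 138.8 mm / 330 years ≈ 0.421 mm/year.
B spans 2029.7 / 0.421 = 4821.14 years; at 2 density bands per year that is 4821.14 × 2 ≈ 9642 density bands.

9642 density bands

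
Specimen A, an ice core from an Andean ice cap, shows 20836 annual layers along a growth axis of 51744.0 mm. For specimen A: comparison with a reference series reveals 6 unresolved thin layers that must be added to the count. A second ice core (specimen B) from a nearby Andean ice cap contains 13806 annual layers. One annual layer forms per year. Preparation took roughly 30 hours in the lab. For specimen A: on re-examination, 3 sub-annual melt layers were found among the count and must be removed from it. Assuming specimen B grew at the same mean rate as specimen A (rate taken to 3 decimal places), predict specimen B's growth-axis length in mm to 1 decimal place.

34280.3 mm

Specimen A: true annual layer count = 20836 − 3 + 6 = 20839.
A: 51744.0 mm over 20839 years gives 51744.0 / 20839 ≈ 2.483 mm/year.
B's length ≈ 2.483 × 13806 = 34280.3 mm.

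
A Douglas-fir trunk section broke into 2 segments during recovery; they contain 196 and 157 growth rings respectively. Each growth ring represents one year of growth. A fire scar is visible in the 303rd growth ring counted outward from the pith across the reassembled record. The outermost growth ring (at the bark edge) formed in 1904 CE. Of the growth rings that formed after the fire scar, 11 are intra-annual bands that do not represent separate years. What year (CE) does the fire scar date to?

Total growth rings = 196 + 157 = 353.
The fire scar sits at growth ring 303 from the pith, so 353 − 303 = 50 growth rings formed after it.
Removing the 11 false growth rings leaves 50 − 11 = 39 true growth rings beyond the fire scar.
1904 − 39 = 1865 CE.

1865 CE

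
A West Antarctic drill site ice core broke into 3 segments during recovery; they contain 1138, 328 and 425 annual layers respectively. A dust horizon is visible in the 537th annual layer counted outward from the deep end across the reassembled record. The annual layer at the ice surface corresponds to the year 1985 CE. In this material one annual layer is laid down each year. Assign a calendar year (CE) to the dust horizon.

631 CE

Total annual layers = 1138 + 328 + 425 = 1891.
Between annual layer 537 and the ice surface there are 1891 − 537 = 1354 annual layers.
The annual layer at the ice surface is 1985 CE, so the dust horizon dates to 1985 − 1354 = 631 CE.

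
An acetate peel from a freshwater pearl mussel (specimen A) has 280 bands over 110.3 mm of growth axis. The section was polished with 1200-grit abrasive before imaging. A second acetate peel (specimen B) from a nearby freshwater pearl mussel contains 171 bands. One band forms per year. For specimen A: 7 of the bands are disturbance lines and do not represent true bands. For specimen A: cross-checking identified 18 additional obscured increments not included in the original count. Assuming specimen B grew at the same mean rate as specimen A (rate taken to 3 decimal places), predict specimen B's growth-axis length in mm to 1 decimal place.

64.8 mm

Specimen A: true band count = 280 − 7 + 18 = 291.
A: 110.3 mm over 291 years gives 110.3 / 291 ≈ 0.379 mm/yr.
Length of B = 0.379 × 171 = 64.8 mm.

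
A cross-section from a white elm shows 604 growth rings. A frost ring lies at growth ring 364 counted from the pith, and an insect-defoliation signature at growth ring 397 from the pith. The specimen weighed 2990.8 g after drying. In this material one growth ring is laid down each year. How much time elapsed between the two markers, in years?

33 yr

Separation: 397 − 364 = 33 growth rings.
At one growth ring per year, 33 years elapsed between them.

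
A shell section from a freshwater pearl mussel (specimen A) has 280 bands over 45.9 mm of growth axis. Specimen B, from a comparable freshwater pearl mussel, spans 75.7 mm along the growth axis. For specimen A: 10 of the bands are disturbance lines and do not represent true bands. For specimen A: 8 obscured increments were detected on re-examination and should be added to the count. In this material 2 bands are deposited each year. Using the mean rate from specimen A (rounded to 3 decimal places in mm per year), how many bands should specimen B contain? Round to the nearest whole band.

459 bands

Specimen A: true band count = 280 − 10 + 8 = 278.
Specimen A: with 2 bands per year, 278 / 2 = 139 years.
A: Extension rate ≈ 45.9 / 139 = 0.330 mm/yr.
Specimen B: 75.7 mm / 0.330 mm per year = 229.39 years; at 2 bands per year that is 229.39 × 2 ≈ 459 bands.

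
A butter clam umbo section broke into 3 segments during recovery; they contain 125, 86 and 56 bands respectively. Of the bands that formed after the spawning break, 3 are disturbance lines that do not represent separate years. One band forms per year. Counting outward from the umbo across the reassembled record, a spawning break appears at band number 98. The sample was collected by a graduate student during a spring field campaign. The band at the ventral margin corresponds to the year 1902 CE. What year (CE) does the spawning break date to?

1736 CE

Total bands = 125 + 86 + 56 = 267.
Between band 98 and the ventral margin there are 267 − 98 = 169 bands.
169 − 3 false = 166 true bands after the spawning break.
Counting back 166 years from 1902 CE places the spawning break in 1902 − 166 = 1736 CE.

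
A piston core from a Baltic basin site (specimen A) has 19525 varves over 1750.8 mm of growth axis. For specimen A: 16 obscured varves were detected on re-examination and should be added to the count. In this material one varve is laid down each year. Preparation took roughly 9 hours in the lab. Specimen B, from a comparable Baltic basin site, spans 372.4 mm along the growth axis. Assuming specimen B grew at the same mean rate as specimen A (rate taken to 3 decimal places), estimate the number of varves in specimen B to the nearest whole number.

Specimen A: after corrections the count is 19525 + 16 = 19541 varves.
A: Extension rate ≈ 1750.8 / 19541 = 0.090 mm per year.
B spans 372.4 / 0.090 = 4137.78 years ≈ 4138 varves.

4138 varves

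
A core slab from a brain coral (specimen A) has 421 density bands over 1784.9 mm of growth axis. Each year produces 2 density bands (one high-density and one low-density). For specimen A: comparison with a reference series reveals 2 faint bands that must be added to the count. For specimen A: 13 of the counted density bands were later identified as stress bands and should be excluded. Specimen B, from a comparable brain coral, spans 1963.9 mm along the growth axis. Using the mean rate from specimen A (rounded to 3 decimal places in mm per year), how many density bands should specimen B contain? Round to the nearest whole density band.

Specimen A: true density band count = 421 − 13 + 2 = 410.
Specimen A: with 2 density bands per year, 410 / 2 = 205 years.
A: 1784.9 mm over 205 years gives 1784.9 / 205 ≈ 8.707 mm per year.
B spans 1963.9 / 8.707 = 225.55 years; at 2 density bands per year that is 225.55 × 2 ≈ 451 density bands.

451 density bands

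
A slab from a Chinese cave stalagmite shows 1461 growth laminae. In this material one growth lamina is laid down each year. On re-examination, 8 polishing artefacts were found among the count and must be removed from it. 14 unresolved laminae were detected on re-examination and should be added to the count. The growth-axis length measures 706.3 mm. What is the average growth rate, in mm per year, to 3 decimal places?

0.481 mm per year

Correcting the raw count gives 1461 − 8 + 14 = 1467 true growth laminae.
Mean rate = 706.3 mm / 1467 years ≈ 0.481 mm per year.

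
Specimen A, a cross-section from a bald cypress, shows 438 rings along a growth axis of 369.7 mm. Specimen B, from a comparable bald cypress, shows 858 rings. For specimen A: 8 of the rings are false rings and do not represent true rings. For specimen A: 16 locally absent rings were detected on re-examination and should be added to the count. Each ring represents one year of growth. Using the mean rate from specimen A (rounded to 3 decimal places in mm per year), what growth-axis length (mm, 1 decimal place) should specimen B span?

Specimen A: adjusted count: 438 − 8 + 16 = 446 rings.
A: 369.7 mm over 446 years gives 369.7 / 446 ≈ 0.829 mm per year.
For B, 0.829 mm/year × 858 years = 711.3 mm.

711.3 mm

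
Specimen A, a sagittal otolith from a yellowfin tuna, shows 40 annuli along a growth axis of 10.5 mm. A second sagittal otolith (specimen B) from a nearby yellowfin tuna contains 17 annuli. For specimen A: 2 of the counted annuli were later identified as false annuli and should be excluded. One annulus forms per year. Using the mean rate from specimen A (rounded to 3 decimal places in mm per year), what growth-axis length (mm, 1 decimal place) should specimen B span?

4.7 mm

Specimen A: correcting the raw count gives 40 − 2 = 38 true annuli.
A: Extension rate ≈ 10.5 / 38 = 0.276 mm/yr.
B's length ≈ 0.276 × 17 = 4.7 mm.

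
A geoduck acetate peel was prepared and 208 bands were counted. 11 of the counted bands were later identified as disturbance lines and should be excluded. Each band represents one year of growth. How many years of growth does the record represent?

After corrections the count is 208 − 11 = 197 bands.
With a one-to-one band periodicity this is 197 years.

197 years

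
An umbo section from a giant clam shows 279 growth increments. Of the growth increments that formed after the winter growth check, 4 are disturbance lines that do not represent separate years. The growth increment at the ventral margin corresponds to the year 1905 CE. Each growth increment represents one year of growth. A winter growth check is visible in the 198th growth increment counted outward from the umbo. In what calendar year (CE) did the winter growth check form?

1828 CE

The winter growth check sits at growth increment 198 from the umbo, so 279 − 198 = 81 growth increments formed after it.
81 − 4 false = 77 true growth increments after the winter growth check.
The growth increment at the ventral margin is 1905 CE, so the winter growth check dates to 1905 − 77 = 1828 CE.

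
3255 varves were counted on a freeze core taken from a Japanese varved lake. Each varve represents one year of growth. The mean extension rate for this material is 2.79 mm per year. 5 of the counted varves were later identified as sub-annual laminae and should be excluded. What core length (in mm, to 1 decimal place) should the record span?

9067.5 mm

Adjusted count: 3255 − 5 = 3250 varves.
Predicted length = 2.79 mm/year × 3250 years = 9067.5 mm.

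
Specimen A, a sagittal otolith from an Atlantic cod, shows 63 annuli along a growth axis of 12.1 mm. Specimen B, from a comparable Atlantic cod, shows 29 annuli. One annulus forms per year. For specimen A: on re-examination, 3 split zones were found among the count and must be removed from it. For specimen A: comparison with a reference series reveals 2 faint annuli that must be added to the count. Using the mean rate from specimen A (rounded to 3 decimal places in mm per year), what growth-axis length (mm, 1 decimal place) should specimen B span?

Specimen A: correcting the raw count gives 63 − 3 + 2 = 62 true annuli.
A: 12.1 mm over 62 years gives 12.1 / 62 ≈ 0.195 mm per year.
For B, 0.195 mm/year × 29 years = 5.7 mm.

5.7 mm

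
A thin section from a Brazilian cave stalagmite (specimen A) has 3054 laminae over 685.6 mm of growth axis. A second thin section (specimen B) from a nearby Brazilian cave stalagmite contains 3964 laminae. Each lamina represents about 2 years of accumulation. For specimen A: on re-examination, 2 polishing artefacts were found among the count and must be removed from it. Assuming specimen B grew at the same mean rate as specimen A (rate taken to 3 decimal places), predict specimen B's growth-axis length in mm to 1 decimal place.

887.9 mm

Specimen A: true lamina count = 3054 − 2 = 3052.
Specimen A: 3052 laminae at 2 years each span 3052 × 2 = 6104 years.
A: Mean rate = 685.6 mm / 6104 years ≈ 0.112 mm per year.
Specimen B: 3964 laminae at 2 years each span 3964 × 2 = 7928 years. B's length ≈ 0.112 × 7928 = 887.9 mm.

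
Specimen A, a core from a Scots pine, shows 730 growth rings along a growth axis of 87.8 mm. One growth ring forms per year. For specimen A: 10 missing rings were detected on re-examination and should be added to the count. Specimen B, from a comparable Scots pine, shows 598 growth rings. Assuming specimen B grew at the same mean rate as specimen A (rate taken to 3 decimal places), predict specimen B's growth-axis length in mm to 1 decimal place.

Specimen A: true growth ring count = 730 + 10 = 740.
A: 87.8 mm over 740 years gives 87.8 / 740 ≈ 0.119 mm per year.
Length of B = 0.119 × 598 = 71.2 mm.

71.2 mm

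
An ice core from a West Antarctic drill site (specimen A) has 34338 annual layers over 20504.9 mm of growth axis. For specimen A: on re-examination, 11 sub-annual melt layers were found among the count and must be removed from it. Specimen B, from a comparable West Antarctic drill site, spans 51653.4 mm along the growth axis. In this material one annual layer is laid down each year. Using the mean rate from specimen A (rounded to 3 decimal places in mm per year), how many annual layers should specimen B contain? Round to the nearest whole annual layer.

86522 annual layers

Specimen A: adjusted count: 34338 − 11 = 34327 annual layers.
A: Extension rate ≈ 20504.9 / 34327 = 0.597 mm/yr.
For B, 51653.4 / 0.597 = 86521.61 years ≈ 86522 annual layers.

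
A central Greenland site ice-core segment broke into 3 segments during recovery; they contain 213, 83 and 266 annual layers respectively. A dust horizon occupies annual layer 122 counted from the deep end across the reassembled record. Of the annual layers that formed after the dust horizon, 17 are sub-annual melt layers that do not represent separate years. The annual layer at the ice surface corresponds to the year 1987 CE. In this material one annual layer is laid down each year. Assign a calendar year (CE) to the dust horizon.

1564 CE

Total annual layers = 213 + 83 + 266 = 562.
562 − 122 = 440 annual layers lie beyond the dust horizon toward the ice surface.
440 − 17 false = 423 true annual layers after the dust horizon.
1987 − 423 = 1564 CE.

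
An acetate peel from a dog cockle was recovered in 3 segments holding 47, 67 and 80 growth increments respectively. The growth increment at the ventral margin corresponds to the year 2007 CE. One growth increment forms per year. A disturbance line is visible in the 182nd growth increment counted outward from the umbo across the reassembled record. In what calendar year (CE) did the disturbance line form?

1995 CE

Total growth increments = 47 + 67 + 80 = 194.
The disturbance line sits at growth increment 182 from the umbo, so 194 − 182 = 12 growth increments formed after it.
Counting back 12 years from 2007 CE places the disturbance line in 2007 − 12 = 1995 CE.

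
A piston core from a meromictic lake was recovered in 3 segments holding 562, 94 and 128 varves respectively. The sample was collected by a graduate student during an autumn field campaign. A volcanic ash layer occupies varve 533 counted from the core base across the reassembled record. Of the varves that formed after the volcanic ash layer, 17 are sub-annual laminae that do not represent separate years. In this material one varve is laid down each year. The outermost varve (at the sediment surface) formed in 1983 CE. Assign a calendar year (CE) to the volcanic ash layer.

Total varves = 562 + 94 + 128 = 784.
The volcanic ash layer sits at varve 533 from the core base, so 784 − 533 = 251 varves formed after it.
Removing the 17 false varves leaves 251 − 17 = 234 true varves beyond the volcanic ash layer.
1983 − 234 = 1749 CE.

1749 CE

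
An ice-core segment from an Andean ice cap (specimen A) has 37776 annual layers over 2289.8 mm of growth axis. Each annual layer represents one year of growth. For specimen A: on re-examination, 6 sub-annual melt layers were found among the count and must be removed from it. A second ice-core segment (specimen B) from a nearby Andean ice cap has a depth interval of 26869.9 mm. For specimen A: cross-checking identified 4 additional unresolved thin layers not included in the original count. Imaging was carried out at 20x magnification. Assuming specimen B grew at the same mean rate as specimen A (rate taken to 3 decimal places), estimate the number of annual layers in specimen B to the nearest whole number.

440490 annual layers

Specimen A: adjusted count: 37776 − 6 + 4 = 37774 annual layers.
A: Mean rate = 2289.8 mm / 37774 years ≈ 0.061 mm/yr.
B spans 26869.9 / 0.061 = 440490.16 years ≈ 440490 annual layers.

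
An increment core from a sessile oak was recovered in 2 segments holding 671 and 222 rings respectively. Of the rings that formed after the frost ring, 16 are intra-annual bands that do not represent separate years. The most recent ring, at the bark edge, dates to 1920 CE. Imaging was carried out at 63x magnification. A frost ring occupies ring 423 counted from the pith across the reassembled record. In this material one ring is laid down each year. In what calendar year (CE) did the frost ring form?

1466 CE

Total rings = 671 + 222 = 893.
893 − 423 = 470 rings lie beyond the frost ring toward the bark edge.
470 − 16 false = 454 true rings after the frost ring.
The ring at the bark edge is 1920 CE, so the frost ring dates to 1920 − 454 = 1466 CE.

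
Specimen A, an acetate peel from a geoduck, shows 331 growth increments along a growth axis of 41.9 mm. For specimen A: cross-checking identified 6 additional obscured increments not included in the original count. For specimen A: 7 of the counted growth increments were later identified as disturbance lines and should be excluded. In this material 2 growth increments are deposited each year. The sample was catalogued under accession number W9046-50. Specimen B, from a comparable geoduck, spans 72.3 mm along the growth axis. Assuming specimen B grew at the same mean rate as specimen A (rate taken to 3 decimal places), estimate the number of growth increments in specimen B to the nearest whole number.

Specimen A: after corrections the count is 331 − 7 + 6 = 330 growth increments.
Specimen A: with 2 growth increments per year, 330 / 2 = 165 years.
A: Extension rate ≈ 41.9 / 165 = 0.254 mm/yr.
Specimen B: 72.3 mm / 0.254 mm per year = 284.65 years; at 2 growth increments per year that is 284.65 × 2 ≈ 569 growth increments.

569 growth increments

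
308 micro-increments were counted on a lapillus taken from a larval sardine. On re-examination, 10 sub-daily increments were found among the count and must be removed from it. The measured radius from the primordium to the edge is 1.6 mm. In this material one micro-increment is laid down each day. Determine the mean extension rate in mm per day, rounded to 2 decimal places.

True micro-increment count = 308 − 10 = 298.
Mean rate = 1.6 mm / 298 days ≈ 0.01 mm per day.

0.01 mm per day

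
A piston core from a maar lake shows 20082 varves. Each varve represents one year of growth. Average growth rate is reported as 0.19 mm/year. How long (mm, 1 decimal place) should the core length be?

3815.6 mm

20082 years of growth are recorded.
20082 years at 0.19 mm/year gives 0.19 × 20082 = 3815.6 mm.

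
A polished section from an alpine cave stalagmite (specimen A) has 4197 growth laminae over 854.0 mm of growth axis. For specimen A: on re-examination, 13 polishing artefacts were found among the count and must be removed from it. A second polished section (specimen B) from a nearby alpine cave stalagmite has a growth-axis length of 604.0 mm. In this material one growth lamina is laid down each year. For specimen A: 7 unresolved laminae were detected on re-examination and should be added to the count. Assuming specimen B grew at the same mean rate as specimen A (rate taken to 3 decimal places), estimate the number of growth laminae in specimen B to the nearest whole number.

Specimen A: adjusted count: 4197 − 13 + 7 = 4191 growth laminae.
A: Mean rate = 854.0 mm / 4191 years ≈ 0.204 mm/yr.
For B, 604.0 / 0.204 = 2960.78 years ≈ 2961 growth laminae.

2961 growth laminae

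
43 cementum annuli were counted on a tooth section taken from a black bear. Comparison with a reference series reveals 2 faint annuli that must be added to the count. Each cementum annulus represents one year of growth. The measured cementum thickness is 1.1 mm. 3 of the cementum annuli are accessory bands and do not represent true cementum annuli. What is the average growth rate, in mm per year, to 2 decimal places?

Correcting the raw count gives 43 − 3 + 2 = 42 true cementum annuli.
1.1 mm over 42 years gives 1.1 / 42 ≈ 0.03 mm per year.

0.03 mm per year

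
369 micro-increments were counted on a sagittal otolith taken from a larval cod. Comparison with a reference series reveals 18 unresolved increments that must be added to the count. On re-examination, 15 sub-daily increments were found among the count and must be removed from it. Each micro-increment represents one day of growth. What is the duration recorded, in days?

Adjusted count: 369 − 15 + 18 = 372 micro-increments.
One micro-increment per day makes the duration 372 days.

372 d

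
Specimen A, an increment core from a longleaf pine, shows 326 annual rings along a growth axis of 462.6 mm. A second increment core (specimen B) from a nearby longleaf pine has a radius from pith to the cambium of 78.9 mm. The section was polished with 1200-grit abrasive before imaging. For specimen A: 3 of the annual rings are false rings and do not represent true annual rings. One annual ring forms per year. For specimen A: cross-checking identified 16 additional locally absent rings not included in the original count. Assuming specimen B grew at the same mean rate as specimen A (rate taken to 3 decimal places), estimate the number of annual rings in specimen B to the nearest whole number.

Specimen A: after corrections the count is 326 − 3 + 16 = 339 annual rings.
A: Mean rate = 462.6 mm / 339 years ≈ 1.365 mm/year.
For B, 78.9 / 1.365 = 57.80 years ≈ 58 annual rings.

58 annual rings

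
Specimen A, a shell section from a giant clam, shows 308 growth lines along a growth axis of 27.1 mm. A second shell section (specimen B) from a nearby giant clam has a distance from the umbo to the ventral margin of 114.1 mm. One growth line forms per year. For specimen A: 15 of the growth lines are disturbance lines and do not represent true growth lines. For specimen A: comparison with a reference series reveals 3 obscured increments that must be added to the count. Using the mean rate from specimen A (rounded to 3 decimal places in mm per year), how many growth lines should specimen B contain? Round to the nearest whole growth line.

1240 growth lines

Specimen A: true growth line count = 308 − 15 + 3 = 296.
A: Mean rate = 27.1 mm / 296 years ≈ 0.092 mm/year.
B spans 114.1 / 0.092 = 1240.22 years ≈ 1240 growth lines.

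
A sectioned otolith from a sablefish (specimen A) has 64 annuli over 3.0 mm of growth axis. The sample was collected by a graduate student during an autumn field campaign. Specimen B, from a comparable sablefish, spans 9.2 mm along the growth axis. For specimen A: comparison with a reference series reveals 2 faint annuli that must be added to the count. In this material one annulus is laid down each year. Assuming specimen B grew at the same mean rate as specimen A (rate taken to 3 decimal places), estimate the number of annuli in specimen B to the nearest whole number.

204 annuli

Specimen A: after corrections the count is 64 + 2 = 66 annuli.
A: Mean rate = 3.0 mm / 66 years ≈ 0.045 mm/year.
For B, 9.2 / 0.045 = 204.44 years ≈ 204 annuli.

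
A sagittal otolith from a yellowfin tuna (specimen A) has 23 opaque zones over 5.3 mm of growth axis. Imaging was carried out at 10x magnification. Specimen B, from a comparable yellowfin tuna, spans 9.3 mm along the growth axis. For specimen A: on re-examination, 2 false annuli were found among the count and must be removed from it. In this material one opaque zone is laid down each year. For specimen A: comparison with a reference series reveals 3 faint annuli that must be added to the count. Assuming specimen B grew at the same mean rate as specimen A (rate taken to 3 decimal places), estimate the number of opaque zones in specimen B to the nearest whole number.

Specimen A: after corrections the count is 23 − 2 + 3 = 24 opaque zones.
A: 5.3 mm over 24 years gives 5.3 / 24 ≈ 0.221 mm/yr.
B spans 9.3 / 0.221 = 42.08 years ≈ 42 opaque zones.

42 opaque zones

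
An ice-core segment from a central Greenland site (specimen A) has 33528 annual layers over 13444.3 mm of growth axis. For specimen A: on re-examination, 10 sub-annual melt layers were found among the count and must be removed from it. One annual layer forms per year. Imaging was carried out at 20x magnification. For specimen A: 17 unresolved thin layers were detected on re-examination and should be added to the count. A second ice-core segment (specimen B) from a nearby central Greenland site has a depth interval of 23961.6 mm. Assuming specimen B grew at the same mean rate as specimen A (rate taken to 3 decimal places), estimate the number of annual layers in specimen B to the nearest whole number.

Specimen A: adjusted count: 33528 − 10 + 17 = 33535 annual layers.
A: Extension rate ≈ 13444.3 / 33535 = 0.401 mm per year.
Specimen B: 23961.6 mm / 0.401 mm per year = 59754.61 years ≈ 59755 annual layers.

59755 annual layers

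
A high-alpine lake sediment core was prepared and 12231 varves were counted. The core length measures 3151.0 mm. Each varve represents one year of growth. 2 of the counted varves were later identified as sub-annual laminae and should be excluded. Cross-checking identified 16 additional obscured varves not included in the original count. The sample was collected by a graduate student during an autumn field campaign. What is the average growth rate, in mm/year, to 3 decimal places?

Correcting the raw count gives 12231 − 2 + 16 = 12245 true varves.
Extension rate ≈ 3151.0 / 12245 = 0.257 mm/year.

0.257 mm/year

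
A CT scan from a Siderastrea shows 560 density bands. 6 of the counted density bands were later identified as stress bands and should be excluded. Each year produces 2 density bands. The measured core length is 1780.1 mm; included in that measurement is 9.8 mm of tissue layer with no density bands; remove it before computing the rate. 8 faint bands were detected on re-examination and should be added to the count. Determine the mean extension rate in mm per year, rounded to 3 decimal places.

After corrections the count is 560 − 6 + 8 = 562 density bands.
Dividing by 2 density bands per year: 562 / 2 = 281 years.
Removing the 9.8 mm offcut leaves 1780.1 − 9.8 = 1770.3 mm.
Extension rate ≈ 1770.3 / 281 = 6.300 mm per year.

6.300 mm per year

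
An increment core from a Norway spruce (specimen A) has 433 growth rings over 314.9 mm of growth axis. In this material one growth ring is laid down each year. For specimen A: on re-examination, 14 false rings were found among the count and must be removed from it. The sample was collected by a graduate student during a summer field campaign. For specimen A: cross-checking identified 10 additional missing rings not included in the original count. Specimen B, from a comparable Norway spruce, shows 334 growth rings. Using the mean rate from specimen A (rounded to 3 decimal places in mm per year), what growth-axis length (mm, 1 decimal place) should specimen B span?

Specimen A: after corrections the count is 433 − 14 + 10 = 429 growth rings.
A: Extension rate ≈ 314.9 / 429 = 0.734 mm per year.
Length of B = 0.734 × 334 = 245.2 mm.

245.2 mm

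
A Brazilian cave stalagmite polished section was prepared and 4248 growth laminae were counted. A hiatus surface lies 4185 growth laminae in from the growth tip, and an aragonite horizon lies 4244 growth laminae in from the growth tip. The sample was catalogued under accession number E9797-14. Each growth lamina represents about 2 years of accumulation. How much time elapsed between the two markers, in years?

118 years

4244 − 4185 = 59 growth laminae lie between the two events.
59 growth laminae at 2 years each span 59 × 2 = 118 years.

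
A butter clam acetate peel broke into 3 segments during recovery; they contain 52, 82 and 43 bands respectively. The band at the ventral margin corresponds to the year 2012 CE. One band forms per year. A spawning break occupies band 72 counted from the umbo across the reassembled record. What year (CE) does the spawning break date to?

Total bands = 52 + 82 + 43 = 177.
177 − 72 = 105 bands lie beyond the spawning break toward the ventral margin.
Counting back 105 years from 2012 CE places the spawning break in 2012 − 105 = 1907 CE.

1907 CE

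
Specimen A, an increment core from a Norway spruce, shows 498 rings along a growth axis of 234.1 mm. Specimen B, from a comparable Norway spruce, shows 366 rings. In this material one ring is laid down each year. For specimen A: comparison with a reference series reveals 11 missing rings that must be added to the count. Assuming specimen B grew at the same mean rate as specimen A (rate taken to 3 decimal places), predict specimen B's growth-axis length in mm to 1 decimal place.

Specimen A: true ring count = 498 + 11 = 509.
A: 234.1 mm over 509 years gives 234.1 / 509 ≈ 0.460 mm per year.
Length of B = 0.460 × 366 = 168.4 mm.

168.4 mm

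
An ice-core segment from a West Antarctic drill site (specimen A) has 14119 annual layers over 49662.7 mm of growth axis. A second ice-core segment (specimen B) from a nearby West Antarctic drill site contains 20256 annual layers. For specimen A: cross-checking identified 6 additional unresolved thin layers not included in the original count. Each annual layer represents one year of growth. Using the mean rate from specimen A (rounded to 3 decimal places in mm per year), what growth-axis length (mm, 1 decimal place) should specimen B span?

Specimen A: correcting the raw count gives 14119 + 6 = 14125 true annual layers.
A: 49662.7 mm over 14125 years gives 49662.7 / 14125 ≈ 3.516 mm/year.
For B, 3.516 mm/year × 20256 years = 71220.1 mm.

71220.1 mm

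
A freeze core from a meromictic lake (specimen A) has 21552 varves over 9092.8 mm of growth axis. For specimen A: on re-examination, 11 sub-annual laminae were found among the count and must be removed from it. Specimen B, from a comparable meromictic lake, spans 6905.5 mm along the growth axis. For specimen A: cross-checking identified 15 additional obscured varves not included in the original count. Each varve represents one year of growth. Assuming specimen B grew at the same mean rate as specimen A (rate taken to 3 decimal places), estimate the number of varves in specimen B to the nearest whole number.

16364 varves

Specimen A: correcting the raw count gives 21552 − 11 + 15 = 21556 true varves.
A: Mean rate = 9092.8 mm / 21556 years ≈ 0.422 mm/yr.
B spans 6905.5 / 0.422 = 16363.74 years ≈ 16364 varves.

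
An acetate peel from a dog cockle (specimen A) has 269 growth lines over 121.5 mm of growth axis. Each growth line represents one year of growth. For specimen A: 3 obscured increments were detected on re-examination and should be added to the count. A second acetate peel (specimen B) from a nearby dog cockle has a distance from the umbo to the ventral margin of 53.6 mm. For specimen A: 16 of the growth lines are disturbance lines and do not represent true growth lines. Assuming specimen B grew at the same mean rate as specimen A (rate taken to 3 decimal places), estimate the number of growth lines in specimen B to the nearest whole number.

Specimen A: after corrections the count is 269 − 16 + 3 = 256 growth lines.
A: 121.5 mm over 256 years gives 121.5 / 256 ≈ 0.475 mm/yr.
Specimen B: 53.6 mm / 0.475 mm per year = 112.84 years ≈ 113 growth lines.

113 growth lines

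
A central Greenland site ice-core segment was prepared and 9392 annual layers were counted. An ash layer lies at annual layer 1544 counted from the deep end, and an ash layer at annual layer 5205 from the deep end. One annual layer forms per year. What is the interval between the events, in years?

5205 − 1544 = 3661 annual layers lie between the two events.
That is 3661 years at one annual layer per year.

3661 yr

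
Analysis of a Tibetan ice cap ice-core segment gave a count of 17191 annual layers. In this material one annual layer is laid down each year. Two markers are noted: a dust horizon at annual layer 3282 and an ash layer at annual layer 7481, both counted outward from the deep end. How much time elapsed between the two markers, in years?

4199 years

7481 − 3282 = 4199 annual layers lie between the two events.
One annual layer per year makes the interval 4199 years.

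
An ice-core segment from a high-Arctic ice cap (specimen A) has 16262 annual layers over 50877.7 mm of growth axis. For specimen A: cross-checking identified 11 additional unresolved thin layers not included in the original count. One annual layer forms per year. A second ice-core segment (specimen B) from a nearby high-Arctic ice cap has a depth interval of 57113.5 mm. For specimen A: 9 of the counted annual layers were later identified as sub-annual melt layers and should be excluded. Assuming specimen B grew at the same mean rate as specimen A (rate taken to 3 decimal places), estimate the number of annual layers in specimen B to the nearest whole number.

18259 annual layers

Specimen A: correcting the raw count gives 16262 − 9 + 11 = 16264 true annual layers.
A: 50877.7 mm over 16264 years gives 50877.7 / 16264 ≈ 3.128 mm/yr.
For B, 57113.5 / 3.128 = 18258.79 years ≈ 18259 annual layers.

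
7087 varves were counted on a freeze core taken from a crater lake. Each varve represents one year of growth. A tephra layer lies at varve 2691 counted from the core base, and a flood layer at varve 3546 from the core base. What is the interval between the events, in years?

855 years

3546 − 2691 = 855 varves lie between the two events.
That is 855 years at one varve per year.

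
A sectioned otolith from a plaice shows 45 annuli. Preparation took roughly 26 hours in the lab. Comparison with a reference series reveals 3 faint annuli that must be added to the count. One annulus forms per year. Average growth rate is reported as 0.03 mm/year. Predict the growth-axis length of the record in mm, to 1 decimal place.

1.4 mm

Adjusted count: 45 + 3 = 48 annuli.
Predicted length = 0.03 mm/year × 48 years = 1.4 mm.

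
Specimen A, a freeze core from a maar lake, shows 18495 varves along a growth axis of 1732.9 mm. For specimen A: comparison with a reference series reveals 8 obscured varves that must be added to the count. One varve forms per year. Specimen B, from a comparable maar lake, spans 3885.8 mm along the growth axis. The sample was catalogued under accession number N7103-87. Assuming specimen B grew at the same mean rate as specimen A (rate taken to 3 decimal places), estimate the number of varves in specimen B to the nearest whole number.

41338 varves

Specimen A: adjusted count: 18495 + 8 = 18503 varves.
A: Mean rate = 1732.9 mm / 18503 years ≈ 0.094 mm/yr.
For B, 3885.8 / 0.094 = 41338.30 years ≈ 41338 varves.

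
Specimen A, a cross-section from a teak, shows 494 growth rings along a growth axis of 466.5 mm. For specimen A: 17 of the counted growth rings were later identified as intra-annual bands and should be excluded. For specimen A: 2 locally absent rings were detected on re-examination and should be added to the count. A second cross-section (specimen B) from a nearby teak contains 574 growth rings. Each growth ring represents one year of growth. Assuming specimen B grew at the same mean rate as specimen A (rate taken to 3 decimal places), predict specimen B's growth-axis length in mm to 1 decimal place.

Specimen A: adjusted count: 494 − 17 + 2 = 479 growth rings.
A: Extension rate ≈ 466.5 / 479 = 0.974 mm/year.
B's length ≈ 0.974 × 574 = 559.1 mm.

559.1 mm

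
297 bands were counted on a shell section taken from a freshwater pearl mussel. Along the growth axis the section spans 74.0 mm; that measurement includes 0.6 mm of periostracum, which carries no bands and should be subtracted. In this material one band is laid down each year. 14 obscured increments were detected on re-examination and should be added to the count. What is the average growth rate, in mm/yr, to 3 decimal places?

Adjusted count: 297 + 14 = 311 bands.
Removing the 0.6 mm offcut leaves 74.0 − 0.6 = 73.4 mm.
Extension rate ≈ 73.4 / 311 = 0.236 mm/yr.

0.236 mm/yr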